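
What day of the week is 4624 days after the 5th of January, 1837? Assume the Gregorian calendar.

Jan 5, 1837 is a Thursday.
4624 mod 7 = 4, so 4624 days after a Thursday is Thursday + 4 = Monday.

Monday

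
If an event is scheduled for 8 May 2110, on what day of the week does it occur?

January 1, 2110 is a Wednesday.
Jan 1, 2110 → Feb 1, 2110: 31 days (January has 31).
Feb 1, 2110 → Mar 1, 2110: 28 days (February has 28).
Mar 1, 2110 → Apr 1, 2110: 31 days (March has 31).
Apr 1, 2110 → May 1, 2110: 30 days (April has 30).
May 1, 2110 → May 8, 2110: 7 days.
Total: 127 days.
127 mod 7 = 1, so Wednesday + 1 = Thursday.

Thursday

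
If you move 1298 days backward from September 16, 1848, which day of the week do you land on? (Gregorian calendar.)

Wednesday

First find the weekday of Sep 16, 1848. Doomsday rule: the anchor day for the 1800s is Friday. For year 48: 48÷12 = 4 r 0, and 0÷4 = 0, so 4+0+0 = 4.
Friday + 4 ≡ Tuesday — that's 1848's doomsday.
In September the doomsday date is Sep 5.
Sep 16 is 11 days after Sep 5; 11 mod 7 = 4, so Tuesday + 4 = Saturday.
1298 mod 7 = 3, so 1298 days before a Saturday is Saturday − 3 = Wednesday.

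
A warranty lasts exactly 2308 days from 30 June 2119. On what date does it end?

+366 (one year; includes Feb 29, 2120) → Jun 30, 2120 (1942 left).
+365 (one year) → Jun 30, 2121 (1577 left).
+365 (one year) → Jun 30, 2122 (1212 left).
+365 (one year) → Jun 30, 2123 (847 left).
+366 (one year; includes Feb 29, 2124) → Jun 30, 2124 (481 left).
+365 (one year) → Jun 30, 2125 (116 left).
Jun has 30 days: +1 → Jul 1, 2125 (115 left).
Jul has 31 days: +31 → Aug 1, 2125 (84 left).
Aug has 31 days: +31 → Sep 1, 2125 (53 left).
Sep has 30 days: +30 → Oct 1, 2125 (23 left).
+23 → Oct 24, 2125.

October 24, 2125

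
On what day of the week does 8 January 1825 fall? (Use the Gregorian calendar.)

Saturday

January 1, 1825 is a Saturday.
Jan 1, 1825 → Jan 8, 1825: 7 days.
Total: 7 days.
7 mod 7 = 0, so Saturday + 0 = Saturday.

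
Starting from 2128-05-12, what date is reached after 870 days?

September 29, 2130

+365 (one year) → May 12, 2129 (505 left).
+365 (one year) → May 12, 2130 (140 left).
May has 31 days: +20 → Jun 1, 2130 (120 left).
Jun has 30 days: +30 → Jul 1, 2130 (90 left).
Jul has 31 days: +31 → Aug 1, 2130 (59 left).
Aug has 31 days: +31 → Sep 1, 2130 (28 left).
+28 → Sep 29, 2130.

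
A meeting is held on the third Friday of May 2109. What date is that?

May 1, 2109 is a Wednesday.
The first Friday is therefore May 3 (2 days later).
The third Friday is 3 + 2×7 = May 17.

May 17, 2109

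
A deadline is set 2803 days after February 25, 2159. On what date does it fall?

+365 (one year) → Feb 25, 2160 (2438 left).
+366 (one year; includes Feb 29, 2160) → Feb 25, 2161 (2072 left).
+365 (one year) → Feb 25, 2162 (1707 left).
+365 (one year) → Feb 25, 2163 (1342 left).
+365 (one year) → Feb 25, 2164 (977 left).
+366 (one year; includes Feb 29, 2164) → Feb 25, 2165 (611 left).
+365 (one year) → Feb 25, 2166 (246 left).
Feb has 28 days: +4 → Mar 1, 2166 (242 left).
Mar has 31 days: +31 → Apr 1, 2166 (211 left).
Apr has 30 days: +30 → May 1, 2166 (181 left).
May has 31 days: +31 → Jun 1, 2166 (150 left).
Jun has 30 days: +30 → Jul 1, 2166 (120 left).
Jul has 31 days: +31 → Aug 1, 2166 (89 left).
Aug has 31 days: +31 → Sep 1, 2166 (58 left).
Sep has 30 days: +30 → Oct 1, 2166 (28 left).
+28 → Oct 29, 2166.

October 29, 2166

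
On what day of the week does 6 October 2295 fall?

Doomsday rule: the anchor day for the 2200s is Friday. For year 95: 95÷12 = 7 r 11, and 11÷4 = 2, so 7+11+2 = 20.
Friday + 20 ≡ Thursday — that's 2295's doomsday.
In October the doomsday date is Oct 10.
Oct 6 is 4 days before Oct 10; 4 mod 7 = 4, so Thursday − 4 = Sunday.

Sunday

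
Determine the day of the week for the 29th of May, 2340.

Doomsday rule: the anchor day for the 2300s is Wednesday. For year 40: 40÷12 = 3 r 4, and 4÷4 = 1, so 3+4+1 = 8.
Wednesday + 8 ≡ Thursday — that's 2340's doomsday.
In May the doomsday date is May 9.
May 29 is 20 days after May 9; 20 mod 7 = 6, so Thursday + 6 = Wednesday.

Wednesday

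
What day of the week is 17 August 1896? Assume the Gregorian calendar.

Monday

Doomsday rule: the anchor day for the 1800s is Friday. For year 96: 96÷12 = 8 r 0, and 0÷4 = 0, so 8+0+0 = 8.
Friday + 8 ≡ Saturday — that's 1896's doomsday.
In August the doomsday date is Aug 8.
Aug 17 is 9 days after Aug 8; 9 mod 7 = 2, so Saturday + 2 = Monday.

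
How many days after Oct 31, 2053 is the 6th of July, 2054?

248

Oct 31, 2053 → Nov 30, 2053: 30 days (October has 31).
Nov 30, 2053 → Dec 30, 2053: 30 days (November has 30).
Dec 30, 2053 → Jan 30, 2054: 31 days (December has 31).
Jan 30, 2054 → Feb 28, 2054: 29 days (January has 31).
Feb 28, 2054 → Mar 28, 2054: 28 days (February has 28).
Mar 28, 2054 → Apr 28, 2054: 31 days (March has 31).
Apr 28, 2054 → May 28, 2054: 30 days (April has 30).
May 28, 2054 → Jun 28, 2054: 31 days (May has 31).
Jun 28, 2054 → Jul 6, 2054: 8 days.
Total: 248 days.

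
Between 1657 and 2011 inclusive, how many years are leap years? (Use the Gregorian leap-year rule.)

Multiples of 4 in [1657,2011]: 88.
Of those, multiples of 100: 4 (not leap unless ÷400).
Multiples of 400: 1.
Leap years = 88 − 4 + 1 = 85.

85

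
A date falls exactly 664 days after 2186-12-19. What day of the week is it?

Monday

First find the weekday of Dec 19, 2186. Doomsday rule: the anchor day for the 2100s is Sunday. For year 86: 86÷12 = 7 r 2, and 2÷4 = 0, so 7+2+0 = 9.
Sunday + 9 ≡ Tuesday — that's 2186's doomsday.
In December the doomsday date is Dec 12.
Dec 19 is 7 days after Dec 12; 7 mod 7 = 0, so Tuesday + 0 = Tuesday.
664 mod 7 = 6, so 664 days after a Tuesday is Tuesday + 6 = Monday.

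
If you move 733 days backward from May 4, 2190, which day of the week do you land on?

Thursday

May 4, 2190 is a Tuesday.
733 mod 7 = 5, so 733 days before a Tuesday is Tuesday − 5 = Thursday.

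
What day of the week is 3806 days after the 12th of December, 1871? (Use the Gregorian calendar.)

Dec 12, 1871 is a Tuesday.
3806 mod 7 = 5, so 3806 days after a Tuesday is Tuesday + 5 = Sunday.

Sunday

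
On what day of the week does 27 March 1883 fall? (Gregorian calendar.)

Tuesday

Doomsday rule: the anchor day for the 1800s is Friday. For year 83: 83÷12 = 6 r 11, and 11÷4 = 2, so 6+11+2 = 19.
Friday + 19 ≡ Wednesday — that's 1883's doomsday.
In March the doomsday date is Mar 14.
Mar 27 is 13 days after Mar 14; 13 mod 7 = 6, so Wednesday + 6 = Tuesday.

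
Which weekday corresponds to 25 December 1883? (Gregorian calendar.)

Tuesday

Doomsday rule: the anchor day for the 1800s is Friday. For year 83: 83÷12 = 6 r 11, and 11÷4 = 2, so 6+11+2 = 19.
Friday + 19 ≡ Wednesday — that's 1883's doomsday.
In December the doomsday date is Dec 12.
Dec 25 is 13 days after Dec 12; 13 mod 7 = 6, so Wednesday + 6 = Tuesday.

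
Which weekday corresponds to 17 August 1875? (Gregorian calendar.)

Doomsday rule: the anchor day for the 1800s is Friday. For year 75: 75÷12 = 6 r 3, and 3÷4 = 0, so 6+3+0 = 9.
Friday + 9 ≡ Sunday — that's 1875's doomsday.
In August the doomsday date is Aug 8.
Aug 17 is 9 days after Aug 8; 9 mod 7 = 2, so Sunday + 2 = Tuesday.

Tuesday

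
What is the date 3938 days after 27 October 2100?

+365 (one year) → Oct 27, 2101 (3573 left).
+365 (one year) → Oct 27, 2102 (3208 left).
+365 (one year) → Oct 27, 2103 (2843 left).
+366 (one year; includes Feb 29, 2104) → Oct 27, 2104 (2477 left).
+365 (one year) → Oct 27, 2105 (2112 left).
+365 (one year) → Oct 27, 2106 (1747 left).
+365 (one year) → Oct 27, 2107 (1382 left).
+366 (one year; includes Feb 29, 2108) → Oct 27, 2108 (1016 left).
+365 (one year) → Oct 27, 2109 (651 left).
+365 (one year) → Oct 27, 2110 (286 left).
Oct has 31 days: +5 → Nov 1, 2110 (281 left).
Nov has 30 days: +30 → Dec 1, 2110 (251 left).
Dec has 31 days: +31 → Jan 1, 2111 (220 left).
Jan has 31 days: +31 → Feb 1, 2111 (189 left).
Feb has 28 days: +28 → Mar 1, 2111 (161 left).
Mar has 31 days: +31 → Apr 1, 2111 (130 left).
Apr has 30 days: +30 → May 1, 2111 (100 left).
May has 31 days: +31 → Jun 1, 2111 (69 left).
Jun has 30 days: +30 → Jul 1, 2111 (39 left).
Jul has 31 days: +31 → Aug 1, 2111 (8 left).
+8 → Aug 9, 2111.

August 9, 2111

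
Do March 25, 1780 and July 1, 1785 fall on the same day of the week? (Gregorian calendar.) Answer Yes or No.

No

From Mar 25, 1780 to Jul 1, 1785 is 1924 days.
1924 mod 7 = 6, so they are different weekdays.
(Mar 25, 1780 is a Saturday; Jul 1, 1785 is a Friday.)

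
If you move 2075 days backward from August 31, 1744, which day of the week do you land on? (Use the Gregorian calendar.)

Aug 31, 1744 is a Monday.
2075 mod 7 = 3, so 2075 days before a Monday is Monday − 3 = Friday.

Friday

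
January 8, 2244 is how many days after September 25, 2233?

Sep 25, 2233 → Sep 25, 2234: 365 days.
Sep 25, 2234 → Sep 25, 2235: 365 days.
Sep 25, 2235 → Sep 25, 2236: 366 days (Feb 29, 2236 is in that span).
Sep 25, 2236 → Sep 25, 2237: 365 days.
Sep 25, 2237 → Sep 25, 2238: 365 days.
Sep 25, 2238 → Sep 25, 2239: 365 days.
Sep 25, 2239 → Sep 25, 2240: 366 days (Feb 29, 2240 is in that span).
Sep 25, 2240 → Sep 25, 2241: 365 days.
Sep 25, 2241 → Sep 25, 2242: 365 days.
Sep 25, 2242 → Sep 25, 2243: 365 days.
Sep 25, 2243 → Oct 25, 2243: 30 days (September has 30).
Oct 25, 2243 → Nov 25, 2243: 31 days (October has 31).
Nov 25, 2243 → Dec 25, 2243: 30 days (November has 30).
Dec 25, 2243 → Jan 8, 2244: 14 days.
Total: 3757 days.

3757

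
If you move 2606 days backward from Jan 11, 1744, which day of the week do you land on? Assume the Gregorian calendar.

Jan 11, 1744 is a Saturday.
2606 mod 7 = 2, so 2606 days before a Saturday is Saturday − 2 = Thursday.

Thursday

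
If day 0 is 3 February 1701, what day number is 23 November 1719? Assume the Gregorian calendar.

Feb 3, 1701 → Feb 3, 1702: 365 days.
Feb 3, 1702 → Feb 3, 1703: 365 days.
Feb 3, 1703 → Feb 3, 1704: 365 days.
Feb 3, 1704 → Feb 3, 1705: 366 days (Feb 29, 1704 is in that span).
Feb 3, 1705 → Feb 3, 1706: 365 days.
Feb 3, 1706 → Feb 3, 1707: 365 days.
Feb 3, 1707 → Feb 3, 1708: 365 days.
Feb 3, 1708 → Feb 3, 1709: 366 days (Feb 29, 1708 is in that span).
Feb 3, 1709 → Feb 3, 1710: 365 days.
Feb 3, 1710 → Feb 3, 1711: 365 days.
Feb 3, 1711 → Feb 3, 1712: 365 days.
Feb 3, 1712 → Feb 3, 1713: 366 days (Feb 29, 1712 is in that span).
Feb 3, 1713 → Feb 3, 1714: 365 days.
Feb 3, 1714 → Feb 3, 1715: 365 days.
Feb 3, 1715 → Feb 3, 1716: 365 days.
Feb 3, 1716 → Feb 3, 1717: 366 days (Feb 29, 1716 is in that span).
Feb 3, 1717 → Feb 3, 1718: 365 days.
Feb 3, 1718 → Feb 3, 1719: 365 days.
Feb 3, 1719 → Mar 3, 1719: 28 days (February has 28).
Mar 3, 1719 → Apr 3, 1719: 31 days (March has 31).
Apr 3, 1719 → May 3, 1719: 30 days (April has 30).
May 3, 1719 → Jun 3, 1719: 31 days (May has 31).
Jun 3, 1719 → Jul 3, 1719: 30 days (June has 30).
Jul 3, 1719 → Aug 3, 1719: 31 days (July has 31).
Aug 3, 1719 → Sep 3, 1719: 31 days (August has 31).
Sep 3, 1719 → Oct 3, 1719: 30 days (September has 30).
Oct 3, 1719 → Nov 3, 1719: 31 days (October has 31).
Nov 3, 1719 → Nov 23, 1719: 20 days.
Total: 6867 days.

6867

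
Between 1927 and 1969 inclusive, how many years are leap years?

11

Multiples of 4 in [1927,1969]: 11.
Of those, multiples of 100: 0 (not leap unless ÷400).
Multiples of 400: 0.
Leap years = 11 − 0 + 0 = 11.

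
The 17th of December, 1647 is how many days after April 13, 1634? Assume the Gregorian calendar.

Apr 13, 1634 → Apr 13, 1635: 365 days.
Apr 13, 1635 → Apr 13, 1636: 366 days (Feb 29, 1636 is in that span).
Apr 13, 1636 → Apr 13, 1637: 365 days.
Apr 13, 1637 → Apr 13, 1638: 365 days.
Apr 13, 1638 → Apr 13, 1639: 365 days.
Apr 13, 1639 → Apr 13, 1640: 366 days (Feb 29, 1640 is in that span).
Apr 13, 1640 → Apr 13, 1641: 365 days.
Apr 13, 1641 → Apr 13, 1642: 365 days.
Apr 13, 1642 → Apr 13, 1643: 365 days.
Apr 13, 1643 → Apr 13, 1644: 366 days (Feb 29, 1644 is in that span).
Apr 13, 1644 → Apr 13, 1645: 365 days.
Apr 13, 1645 → Apr 13, 1646: 365 days.
Apr 13, 1646 → Apr 13, 1647: 365 days.
Apr 13, 1647 → May 13, 1647: 30 days (April has 30).
May 13, 1647 → Jun 13, 1647: 31 days (May has 31).
Jun 13, 1647 → Jul 13, 1647: 30 days (June has 30).
Jul 13, 1647 → Aug 13, 1647: 31 days (July has 31).
Aug 13, 1647 → Sep 13, 1647: 31 days (August has 31).
Sep 13, 1647 → Oct 13, 1647: 30 days (September has 30).
Oct 13, 1647 → Nov 13, 1647: 31 days (October has 31).
Nov 13, 1647 → Dec 13, 1647: 30 days (November has 30).
Dec 13, 1647 → Dec 17, 1647: 4 days.
Total: 4996 days.

4996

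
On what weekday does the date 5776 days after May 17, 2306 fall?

Friday

First find the weekday of May 17, 2306. Doomsday rule: the anchor day for the 2300s is Wednesday. For year 06: 6÷12 = 0 r 6, and 6÷4 = 1, so 0+6+1 = 7.
Wednesday + 7 ≡ Wednesday — that's 2306's doomsday.
In May the doomsday date is May 9.
May 17 is 8 days after May 9; 8 mod 7 = 1, so Wednesday + 1 = Thursday.
5776 mod 7 = 1, so 5776 days after a Thursday is Thursday + 1 = Friday.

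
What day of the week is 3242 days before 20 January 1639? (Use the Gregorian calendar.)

Wednesday

First find the weekday of Jan 20, 1639. Doomsday rule: the anchor day for the 1600s is Tuesday. For year 39: 39÷12 = 3 r 3, and 3÷4 = 0, so 3+3+0 = 6.
Tuesday + 6 ≡ Monday — that's 1639's doomsday.
In January the doomsday date is Jan 3 (1639 is not a leap year).
Jan 20 is 17 days after Jan 3; 17 mod 7 = 3, so Monday + 3 = Thursday.
3242 mod 7 = 1, so 3242 days before a Thursday is Thursday − 1 = Wednesday.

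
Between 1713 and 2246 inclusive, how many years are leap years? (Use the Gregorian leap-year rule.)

Multiples of 4 in [1713,2246]: 133.
Of those, multiples of 100: 5 (not leap unless ÷400).
Multiples of 400: 1.
Leap years = 133 − 5 + 1 = 129.

129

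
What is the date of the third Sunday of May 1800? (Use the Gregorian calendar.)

May 18, 1800

May 1, 1800 is a Thursday.
The first Sunday is therefore May 4 (3 days later).
The third Sunday is 4 + 2×7 = May 18.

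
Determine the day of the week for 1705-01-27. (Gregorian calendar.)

Doomsday rule: the anchor day for the 1700s is Sunday. For year 05: 5÷12 = 0 r 5, and 5÷4 = 1, so 0+5+1 = 6.
Sunday + 6 ≡ Saturday — that's 1705's doomsday.
In January the doomsday date is Jan 3 (1705 is not a leap year).
Jan 27 is 24 days after Jan 3; 24 mod 7 = 3, so Saturday + 3 = Tuesday.

Tuesday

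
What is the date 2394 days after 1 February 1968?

+366 (one year; includes Feb 29, 1968) → Feb 1, 1969 (2028 left).
+365 (one year) → Feb 1, 1970 (1663 left).
+365 (one year) → Feb 1, 1971 (1298 left).
+365 (one year) → Feb 1, 1972 (933 left).
+366 (one year; includes Feb 29, 1972) → Feb 1, 1973 (567 left).
+365 (one year) → Feb 1, 1974 (202 left).
Feb has 28 days: +28 → Mar 1, 1974 (174 left).
Mar has 31 days: +31 → Apr 1, 1974 (143 left).
Apr has 30 days: +30 → May 1, 1974 (113 left).
May has 31 days: +31 → Jun 1, 1974 (82 left).
Jun has 30 days: +30 → Jul 1, 1974 (52 left).
Jul has 31 days: +31 → Aug 1, 1974 (21 left).
+21 → Aug 22, 1974.

August 22, 1974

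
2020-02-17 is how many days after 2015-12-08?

1532

Dec 8, 2015 → Dec 8, 2016: 366 days (Feb 29, 2016 is in that span).
Dec 8, 2016 → Dec 8, 2017: 365 days.
Dec 8, 2017 → Dec 8, 2018: 365 days.
Dec 8, 2018 → Dec 8, 2019: 365 days.
Dec 8, 2019 → Jan 8, 2020: 31 days (December has 31).
Jan 8, 2020 → Feb 8, 2020: 31 days (January has 31).
Feb 8, 2020 → Feb 17, 2020: 9 days.
Total: 1532 days.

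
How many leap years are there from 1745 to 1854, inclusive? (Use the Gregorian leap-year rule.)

26

Multiples of 4 in [1745,1854]: 27.
Of those, multiples of 100: 1 (not leap unless ÷400).
Multiples of 400: 0.
Leap years = 27 − 1 + 0 = 26.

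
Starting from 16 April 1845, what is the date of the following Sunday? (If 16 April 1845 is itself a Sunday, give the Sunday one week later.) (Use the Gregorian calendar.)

April 20, 1845

Apr 16, 1845 is a Wednesday.
From Wednesday to the next Sunday is 4 days.
Apr 16, 1845 + 4 = Apr 20, 1845.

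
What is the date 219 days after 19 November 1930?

June 26, 1931

Nov has 30 days: +12 → Dec 1, 1930 (207 left).
Dec has 31 days: +31 → Jan 1, 1931 (176 left).
Jan has 31 days: +31 → Feb 1, 1931 (145 left).
Feb has 28 days: +28 → Mar 1, 1931 (117 left).
Mar has 31 days: +31 → Apr 1, 1931 (86 left).
Apr has 30 days: +30 → May 1, 1931 (56 left).
May has 31 days: +31 → Jun 1, 1931 (25 left).
+25 → Jun 26, 1931.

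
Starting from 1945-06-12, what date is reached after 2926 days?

+365 (one year) → Jun 12, 1946 (2561 left).
+365 (one year) → Jun 12, 1947 (2196 left).
+366 (one year; includes Feb 29, 1948) → Jun 12, 1948 (1830 left).
+365 (one year) → Jun 12, 1949 (1465 left).
+365 (one year) → Jun 12, 1950 (1100 left).
+365 (one year) → Jun 12, 1951 (735 left).
+366 (one year; includes Feb 29, 1952) → Jun 12, 1952 (369 left).
Jun has 30 days: +19 → Jul 1, 1952 (350 left).
Jul has 31 days: +31 → Aug 1, 1952 (319 left).
Aug has 31 days: +31 → Sep 1, 1952 (288 left).
Sep has 30 days: +30 → Oct 1, 1952 (258 left).
Oct has 31 days: +31 → Nov 1, 1952 (227 left).
Nov has 30 days: +30 → Dec 1, 1952 (197 left).
Dec has 31 days: +31 → Jan 1, 1953 (166 left).
Jan has 31 days: +31 → Feb 1, 1953 (135 left).
Feb has 28 days: +28 → Mar 1, 1953 (107 left).
Mar has 31 days: +31 → Apr 1, 1953 (76 left).
Apr has 30 days: +30 → May 1, 1953 (46 left).
May has 31 days: +31 → Jun 1, 1953 (15 left).
+15 → Jun 16, 1953.

June 16, 1953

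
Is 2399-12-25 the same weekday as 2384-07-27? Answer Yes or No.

From Jul 27, 2384 to Dec 25, 2399 is 5629 days.
5629 mod 7 = 1, so they are different weekdays.
(Jul 27, 2384 is a Friday; Dec 25, 2399 is a Saturday.)

No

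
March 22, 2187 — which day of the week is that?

Thursday

Doomsday rule: the anchor day for the 2100s is Sunday. For year 87: 87÷12 = 7 r 3, and 3÷4 = 0, so 7+3+0 = 10.
Sunday + 10 ≡ Wednesday — that's 2187's doomsday.
In March the doomsday date is Mar 14.
Mar 22 is 8 days after Mar 14; 8 mod 7 = 1, so Wednesday + 1 = Thursday.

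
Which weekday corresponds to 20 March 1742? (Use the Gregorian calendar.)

Tuesday

Doomsday rule: the anchor day for the 1700s is Sunday. For year 42: 42÷12 = 3 r 6, and 6÷4 = 1, so 3+6+1 = 10.
Sunday + 10 ≡ Wednesday — that's 1742's doomsday.
In March the doomsday date is Mar 14.
Mar 20 is 6 days after Mar 14; 6 mod 7 = 6, so Wednesday + 6 = Tuesday.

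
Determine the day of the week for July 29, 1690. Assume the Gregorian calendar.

Saturday

Doomsday rule: the anchor day for the 1600s is Tuesday. For year 90: 90÷12 = 7 r 6, and 6÷4 = 1, so 7+6+1 = 14.
Tuesday + 14 ≡ Tuesday — that's 1690's doomsday.
In July the doomsday date is Jul 11.
Jul 29 is 18 days after Jul 11; 18 mod 7 = 4, so Tuesday + 4 = Saturday.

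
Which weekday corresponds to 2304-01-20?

Wednesday

Doomsday rule: the anchor day for the 2300s is Wednesday. For year 04: 4÷12 = 0 r 4, and 4÷4 = 1, so 0+4+1 = 5.
Wednesday + 5 ≡ Monday — that's 2304's doomsday.
In January the doomsday date is Jan 4 (2304 is a leap year (divisible by 4)).
Jan 20 is 16 days after Jan 4; 16 mod 7 = 2, so Monday + 2 = Wednesday.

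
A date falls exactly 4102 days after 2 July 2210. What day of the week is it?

First find the weekday of Jul 2, 2210. Doomsday rule: the anchor day for the 2200s is Friday. For year 10: 10÷12 = 0 r 10, and 10÷4 = 2, so 0+10+2 = 12.
Friday + 12 ≡ Wednesday — that's 2210's doomsday.
In July the doomsday date is Jul 11.
Jul 2 is 9 days before Jul 11; 9 mod 7 = 2, so Wednesday − 2 = Monday.
4102 mod 7 = 0, so 4102 days after a Monday is Monday + 0 = Monday.

Monday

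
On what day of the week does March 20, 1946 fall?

Wednesday

Doomsday rule: the anchor day for the 1900s is Wednesday. For year 46: 46÷12 = 3 r 10, and 10÷4 = 2, so 3+10+2 = 15.
Wednesday + 15 ≡ Thursday — that's 1946's doomsday.
In March the doomsday date is Mar 14.
Mar 20 is 6 days after Mar 14; 6 mod 7 = 6, so Thursday + 6 = Wednesday.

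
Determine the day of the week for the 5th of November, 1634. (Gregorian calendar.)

Sunday

Doomsday rule: the anchor day for the 1600s is Tuesday. For year 34: 34÷12 = 2 r 10, and 10÷4 = 2, so 2+10+2 = 14.
Tuesday + 14 ≡ Tuesday — that's 1634's doomsday.
In November the doomsday date is Nov 7.
Nov 5 is 2 days before Nov 7; 2 mod 7 = 2, so Tuesday − 2 = Sunday.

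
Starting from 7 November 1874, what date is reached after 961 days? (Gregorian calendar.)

+365 (one year) → Nov 7, 1875 (596 left).
+366 (one year; includes Feb 29, 1876) → Nov 7, 1876 (230 left).
Nov has 30 days: +24 → Dec 1, 1876 (206 left).
Dec has 31 days: +31 → Jan 1, 1877 (175 left).
Jan has 31 days: +31 → Feb 1, 1877 (144 left).
Feb has 28 days: +28 → Mar 1, 1877 (116 left).
Mar has 31 days: +31 → Apr 1, 1877 (85 left).
Apr has 30 days: +30 → May 1, 1877 (55 left).
May has 31 days: +31 → Jun 1, 1877 (24 left).
+24 → Jun 25, 1877.

June 25, 1877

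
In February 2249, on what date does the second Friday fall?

February 1, 2249 is a Thursday.
The first Friday is therefore February 2 (1 days later).
The second Friday is 2 + 1×7 = February 9.

February 9, 2249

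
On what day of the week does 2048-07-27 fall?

January 1, 2048 is a Wednesday.
Jan 1, 2048 → Feb 1, 2048: 31 days (January has 31).
Feb 1, 2048 → Mar 1, 2048: 29 days (February has 29).
Mar 1, 2048 → Apr 1, 2048: 31 days (March has 31).
Apr 1, 2048 → May 1, 2048: 30 days (April has 30).
May 1, 2048 → Jun 1, 2048: 31 days (May has 31).
Jun 1, 2048 → Jul 1, 2048: 30 days (June has 30).
Jul 1, 2048 → Jul 27, 2048: 26 days.
Total: 208 days.
208 mod 7 = 5, so Wednesday + 5 = Monday.

Monday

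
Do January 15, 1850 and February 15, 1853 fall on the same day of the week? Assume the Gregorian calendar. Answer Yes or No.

Yes

From Jan 15, 1850 to Feb 15, 1853 is 1127 days.
1127 mod 7 = 0, so they are the same weekday.
(Jan 15, 1850 is a Tuesday; Feb 15, 1853 is a Tuesday.)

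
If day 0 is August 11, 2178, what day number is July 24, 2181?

1078

Aug 11, 2178 → Aug 11, 2179: 365 days.
Aug 11, 2179 → Aug 11, 2180: 366 days (Feb 29, 2180 is in that span).
Aug 11, 2180 → Sep 11, 2180: 31 days (August has 31).
Sep 11, 2180 → Oct 11, 2180: 30 days (September has 30).
Oct 11, 2180 → Nov 11, 2180: 31 days (October has 31).
Nov 11, 2180 → Dec 11, 2180: 30 days (November has 30).
Dec 11, 2180 → Jan 11, 2181: 31 days (December has 31).
Jan 11, 2181 → Feb 11, 2181: 31 days (January has 31).
Feb 11, 2181 → Mar 11, 2181: 28 days (February has 28).
Mar 11, 2181 → Apr 11, 2181: 31 days (March has 31).
Apr 11, 2181 → May 11, 2181: 30 days (April has 30).
May 11, 2181 → Jun 11, 2181: 31 days (May has 31).
Jun 11, 2181 → Jul 11, 2181: 30 days (June has 30).
Jul 11, 2181 → Jul 24, 2181: 13 days.
Total: 1078 days.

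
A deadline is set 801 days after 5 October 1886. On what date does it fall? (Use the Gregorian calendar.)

December 14, 1888

+365 (one year) → Oct 5, 1887 (436 left).
+366 (one year; includes Feb 29, 1888) → Oct 5, 1888 (70 left).
Oct has 31 days: +27 → Nov 1, 1888 (43 left).
Nov has 30 days: +30 → Dec 1, 1888 (13 left).
+13 → Dec 14, 1888.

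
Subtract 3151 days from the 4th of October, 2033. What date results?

February 17, 2025

−365 (one year) → Oct 4, 2032 (2786 left).
−366 (one year; includes Feb 29, 2032) → Oct 4, 2031 (2420 left).
−365 (one year) → Oct 4, 2030 (2055 left).
−365 (one year) → Oct 4, 2029 (1690 left).
−365 (one year) → Oct 4, 2028 (1325 left).
−366 (one year; includes Feb 29, 2028) → Oct 4, 2027 (959 left).
−365 (one year) → Oct 4, 2026 (594 left).
−365 (one year) → Oct 4, 2025 (229 left).
−4 → Sep 30, 2025 (end of Sep, 30 days; 225 left).
−30 → Aug 31, 2025 (end of Aug, 31 days; 195 left).
−31 → Jul 31, 2025 (end of Jul, 31 days; 164 left).
−31 → Jun 30, 2025 (end of Jun, 30 days; 133 left).
−30 → May 31, 2025 (end of May, 31 days; 103 left).
−31 → Apr 30, 2025 (end of Apr, 30 days; 72 left).
−30 → Mar 31, 2025 (end of Mar, 31 days; 42 left).
−31 → Feb 28, 2025 (end of Feb, 28 days; 11 left).
−11 → Feb 17, 2025.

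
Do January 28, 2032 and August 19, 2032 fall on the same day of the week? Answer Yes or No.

From Jan 28, 2032 to Aug 19, 2032 is 204 days.
204 mod 7 = 1, so they are different weekdays.
(Jan 28, 2032 is a Wednesday; Aug 19, 2032 is a Thursday.)

No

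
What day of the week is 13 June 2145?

January 1, 2145 is a Friday.
Jan 1, 2145 → Feb 1, 2145: 31 days (January has 31).
Feb 1, 2145 → Mar 1, 2145: 28 days (February has 28).
Mar 1, 2145 → Apr 1, 2145: 31 days (March has 31).
Apr 1, 2145 → May 1, 2145: 30 days (April has 30).
May 1, 2145 → Jun 1, 2145: 31 days (May has 31).
Jun 1, 2145 → Jun 13, 2145: 12 days.
Total: 163 days.
163 mod 7 = 2, so Friday + 2 = Sunday.

Sunday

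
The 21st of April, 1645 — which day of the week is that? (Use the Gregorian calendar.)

Friday

Doomsday rule: the anchor day for the 1600s is Tuesday. For year 45: 45÷12 = 3 r 9, and 9÷4 = 2, so 3+9+2 = 14.
Tuesday + 14 ≡ Tuesday — that's 1645's doomsday.
In April the doomsday date is Apr 4.
Apr 21 is 17 days after Apr 4; 17 mod 7 = 3, so Tuesday + 3 = Friday.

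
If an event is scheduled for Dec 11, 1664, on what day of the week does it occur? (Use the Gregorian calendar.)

Doomsday rule: the anchor day for the 1600s is Tuesday. For year 64: 64÷12 = 5 r 4, and 4÷4 = 1, so 5+4+1 = 10.
Tuesday + 10 ≡ Friday — that's 1664's doomsday.
In December the doomsday date is Dec 12.
Dec 11 is 1 day before Dec 12; 1 mod 7 = 1, so Friday − 1 = Thursday.

Thursday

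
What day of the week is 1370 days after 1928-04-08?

First find the weekday of Apr 8, 1928. Doomsday rule: the anchor day for the 1900s is Wednesday. For year 28: 28÷12 = 2 r 4, and 4÷4 = 1, so 2+4+1 = 7.
Wednesday + 7 ≡ Wednesday — that's 1928's doomsday.
In April the doomsday date is Apr 4.
Apr 8 is 4 days after Apr 4; 4 mod 7 = 4, so Wednesday + 4 = Sunday.
1370 mod 7 = 5, so 1370 days after a Sunday is Sunday + 5 = Friday.

Friday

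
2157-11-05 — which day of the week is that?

Doomsday rule: the anchor day for the 2100s is Sunday. For year 57: 57÷12 = 4 r 9, and 9÷4 = 2, so 4+9+2 = 15.
Sunday + 15 ≡ Monday — that's 2157's doomsday.
In November the doomsday date is Nov 7.
Nov 5 is 2 days before Nov 7; 2 mod 7 = 2, so Monday − 2 = Saturday.

Saturday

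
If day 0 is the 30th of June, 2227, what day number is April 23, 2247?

7237

Jun 30, 2227 → Jun 30, 2228: 366 days (Feb 29, 2228 is in that span).
Jun 30, 2228 → Jun 30, 2229: 365 days.
Jun 30, 2229 → Jun 30, 2230: 365 days.
Jun 30, 2230 → Jun 30, 2231: 365 days.
Jun 30, 2231 → Jun 30, 2232: 366 days (Feb 29, 2232 is in that span).
Jun 30, 2232 → Jun 30, 2233: 365 days.
Jun 30, 2233 → Jun 30, 2234: 365 days.
Jun 30, 2234 → Jun 30, 2235: 365 days.
Jun 30, 2235 → Jun 30, 2236: 366 days (Feb 29, 2236 is in that span).
Jun 30, 2236 → Jun 30, 2237: 365 days.
Jun 30, 2237 → Jun 30, 2238: 365 days.
Jun 30, 2238 → Jun 30, 2239: 365 days.
Jun 30, 2239 → Jun 30, 2240: 366 days (Feb 29, 2240 is in that span).
Jun 30, 2240 → Jun 30, 2241: 365 days.
Jun 30, 2241 → Jun 30, 2242: 365 days.
Jun 30, 2242 → Jun 30, 2243: 365 days.
Jun 30, 2243 → Jun 30, 2244: 366 days (Feb 29, 2244 is in that span).
Jun 30, 2244 → Jun 30, 2245: 365 days.
Jun 30, 2245 → Jun 30, 2246: 365 days.
Jun 30, 2246 → Jul 30, 2246: 30 days (June has 30).
Jul 30, 2246 → Aug 30, 2246: 31 days (July has 31).
Aug 30, 2246 → Sep 30, 2246: 31 days (August has 31).
Sep 30, 2246 → Oct 30, 2246: 30 days (September has 30).
Oct 30, 2246 → Nov 30, 2246: 31 days (October has 31).
Nov 30, 2246 → Dec 30, 2246: 30 days (November has 30).
Dec 30, 2246 → Jan 30, 2247: 31 days (December has 31).
Jan 30, 2247 → Feb 28, 2247: 29 days (January has 31).
Feb 28, 2247 → Mar 28, 2247: 28 days (February has 28).
Mar 28, 2247 → Apr 23, 2247: 26 days.
Total: 7237 days.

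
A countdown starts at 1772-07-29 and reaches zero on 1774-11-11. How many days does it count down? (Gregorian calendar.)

835

Jul 29, 1772 → Jul 29, 1773: 365 days.
Jul 29, 1773 → Jul 29, 1774: 365 days.
Jul 29, 1774 → Aug 29, 1774: 31 days (July has 31).
Aug 29, 1774 → Sep 29, 1774: 31 days (August has 31).
Sep 29, 1774 → Oct 29, 1774: 30 days (September has 30).
Oct 29, 1774 → Nov 11, 1774: 13 days.
Total: 835 days.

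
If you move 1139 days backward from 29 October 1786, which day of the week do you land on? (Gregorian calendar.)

First find the weekday of Oct 29, 1786. Doomsday rule: the anchor day for the 1700s is Sunday. For year 86: 86÷12 = 7 r 2, and 2÷4 = 0, so 7+2+0 = 9.
Sunday + 9 ≡ Tuesday — that's 1786's doomsday.
In October the doomsday date is Oct 10.
Oct 29 is 19 days after Oct 10; 19 mod 7 = 5, so Tuesday + 5 = Sunday.
1139 mod 7 = 5, so 1139 days before a Sunday is Sunday − 5 = Tuesday.

Tuesday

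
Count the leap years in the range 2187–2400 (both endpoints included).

52

Multiples of 4 in [2187,2400]: 54.
Of those, multiples of 100: 3 (not leap unless ÷400).
Multiples of 400: 1.
Leap years = 54 − 3 + 1 = 52.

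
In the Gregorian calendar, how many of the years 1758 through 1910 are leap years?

36

Multiples of 4 in [1758,1910]: 38.
Of those, multiples of 100: 2 (not leap unless ÷400).
Multiples of 400: 0.
Leap years = 38 − 2 + 0 = 36.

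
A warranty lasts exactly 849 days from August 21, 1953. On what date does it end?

+365 (one year) → Aug 21, 1954 (484 left).
+365 (one year) → Aug 21, 1955 (119 left).
Aug has 31 days: +11 → Sep 1, 1955 (108 left).
Sep has 30 days: +30 → Oct 1, 1955 (78 left).
Oct has 31 days: +31 → Nov 1, 1955 (47 left).
Nov has 30 days: +30 → Dec 1, 1955 (17 left).
+17 → Dec 18, 1955.

December 18, 1955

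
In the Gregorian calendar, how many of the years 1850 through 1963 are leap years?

27

Multiples of 4 in [1850,1963]: 28.
Of those, multiples of 100: 1 (not leap unless ÷400).
Multiples of 400: 0.
Leap years = 28 − 1 + 0 = 27.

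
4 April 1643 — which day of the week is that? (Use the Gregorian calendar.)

Saturday

Doomsday rule: the anchor day for the 1600s is Tuesday. For year 43: 43÷12 = 3 r 7, and 7÷4 = 1, so 3+7+1 = 11.
Tuesday + 11 ≡ Saturday — that's 1643's doomsday.
In April the doomsday date is Apr 4.
Apr 4 is the doomsday itself: Saturday.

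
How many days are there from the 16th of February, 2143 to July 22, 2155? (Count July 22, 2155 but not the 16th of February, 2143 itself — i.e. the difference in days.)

4539

Feb 16, 2143 → Feb 16, 2144: 365 days.
Feb 16, 2144 → Feb 16, 2145: 366 days (Feb 29, 2144 is in that span).
Feb 16, 2145 → Feb 16, 2146: 365 days.
Feb 16, 2146 → Feb 16, 2147: 365 days.
Feb 16, 2147 → Feb 16, 2148: 365 days.
Feb 16, 2148 → Feb 16, 2149: 366 days (Feb 29, 2148 is in that span).
Feb 16, 2149 → Feb 16, 2150: 365 days.
Feb 16, 2150 → Feb 16, 2151: 365 days.
Feb 16, 2151 → Feb 16, 2152: 365 days.
Feb 16, 2152 → Feb 16, 2153: 366 days (Feb 29, 2152 is in that span).
Feb 16, 2153 → Feb 16, 2154: 365 days.
Feb 16, 2154 → Feb 16, 2155: 365 days.
Feb 16, 2155 → Mar 16, 2155: 28 days (February has 28).
Mar 16, 2155 → Apr 16, 2155: 31 days (March has 31).
Apr 16, 2155 → May 16, 2155: 30 days (April has 30).
May 16, 2155 → Jun 16, 2155: 31 days (May has 31).
Jun 16, 2155 → Jul 16, 2155: 30 days (June has 30).
Jul 16, 2155 → Jul 22, 2155: 6 days.
Total: 4539 days.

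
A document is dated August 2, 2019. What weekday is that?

January 1, 2019 is a Tuesday.
Jan 1, 2019 → Feb 1, 2019: 31 days (January has 31).
Feb 1, 2019 → Mar 1, 2019: 28 days (February has 28).
Mar 1, 2019 → Apr 1, 2019: 31 days (March has 31).
Apr 1, 2019 → May 1, 2019: 30 days (April has 30).
May 1, 2019 → Jun 1, 2019: 31 days (May has 31).
Jun 1, 2019 → Jul 1, 2019: 30 days (June has 30).
Jul 1, 2019 → Aug 1, 2019: 31 days (July has 31).
Aug 1, 2019 → Aug 2, 2019: 1 days.
Total: 213 days.
213 mod 7 = 3, so Tuesday + 3 = Friday.

Friday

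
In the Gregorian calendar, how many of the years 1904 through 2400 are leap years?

122

Multiples of 4 in [1904,2400]: 125.
Of those, multiples of 100: 5 (not leap unless ÷400).
Multiples of 400: 2.
Leap years = 125 − 5 + 2 = 122.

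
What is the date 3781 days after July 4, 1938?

+365 (one year) → Jul 4, 1939 (3416 left).
+366 (one year; includes Feb 29, 1940) → Jul 4, 1940 (3050 left).
+365 (one year) → Jul 4, 1941 (2685 left).
+365 (one year) → Jul 4, 1942 (2320 left).
+365 (one year) → Jul 4, 1943 (1955 left).
+366 (one year; includes Feb 29, 1944) → Jul 4, 1944 (1589 left).
+365 (one year) → Jul 4, 1945 (1224 left).
+365 (one year) → Jul 4, 1946 (859 left).
+365 (one year) → Jul 4, 1947 (494 left).
+366 (one year; includes Feb 29, 1948) → Jul 4, 1948 (128 left).
Jul has 31 days: +28 → Aug 1, 1948 (100 left).
Aug has 31 days: +31 → Sep 1, 1948 (69 left).
Sep has 30 days: +30 → Oct 1, 1948 (39 left).
Oct has 31 days: +31 → Nov 1, 1948 (8 left).
+8 → Nov 9, 1948.

November 9, 1948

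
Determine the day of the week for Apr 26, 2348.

Monday

Doomsday rule: the anchor day for the 2300s is Wednesday. For year 48: 48÷12 = 4 r 0, and 0÷4 = 0, so 4+0+0 = 4.
Wednesday + 4 ≡ Sunday — that's 2348's doomsday.
In April the doomsday date is Apr 4.
Apr 26 is 22 days after Apr 4; 22 mod 7 = 1, so Sunday + 1 = Monday.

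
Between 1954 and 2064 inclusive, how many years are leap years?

Multiples of 4 in [1954,2064]: 28.
Of those, multiples of 100: 1 (not leap unless ÷400).
Multiples of 400: 1.
Leap years = 28 − 1 + 1 = 28.

28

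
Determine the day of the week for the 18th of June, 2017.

Sunday

Doomsday rule: the anchor day for the 2000s is Tuesday. For year 17: 17÷12 = 1 r 5, and 5÷4 = 1, so 1+5+1 = 7.
Tuesday + 7 ≡ Tuesday — that's 2017's doomsday.
In June the doomsday date is Jun 6.
Jun 18 is 12 days after Jun 6; 12 mod 7 = 5, so Tuesday + 5 = Sunday.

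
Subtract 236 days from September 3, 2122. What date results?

−3 → Aug 31, 2122 (end of Aug, 31 days; 233 left).
−31 → Jul 31, 2122 (end of Jul, 31 days; 202 left).
−31 → Jun 30, 2122 (end of Jun, 30 days; 171 left).
−30 → May 31, 2122 (end of May, 31 days; 141 left).
−31 → Apr 30, 2122 (end of Apr, 30 days; 110 left).
−30 → Mar 31, 2122 (end of Mar, 31 days; 80 left).
−31 → Feb 28, 2122 (end of Feb, 28 days; 49 left).
−28 → Jan 31, 2122 (end of Jan, 31 days; 21 left).
−21 → Jan 10, 2122.

January 10, 2122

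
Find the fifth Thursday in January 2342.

January 29, 2342

January 1, 2342 is a Thursday.
The first Thursday is therefore January 1 (same day).
The fifth Thursday is 1 + 4×7 = January 29.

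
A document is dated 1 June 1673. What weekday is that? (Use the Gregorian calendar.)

Thursday

Doomsday rule: the anchor day for the 1600s is Tuesday. For year 73: 73÷12 = 6 r 1, and 1÷4 = 0, so 6+1+0 = 7.
Tuesday + 7 ≡ Tuesday — that's 1673's doomsday.
In June the doomsday date is Jun 6.
Jun 1 is 5 days before Jun 6; 5 mod 7 = 5, so Tuesday − 5 = Thursday.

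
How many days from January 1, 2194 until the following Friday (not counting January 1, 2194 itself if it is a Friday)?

Jan 1, 2194 is a Wednesday.
From Wednesday to the next Friday is 2 days.

2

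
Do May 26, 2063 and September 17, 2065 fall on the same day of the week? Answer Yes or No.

From May 26, 2063 to Sep 17, 2065 is 845 days.
845 mod 7 = 5, so they are different weekdays.
(May 26, 2063 is a Saturday; Sep 17, 2065 is a Thursday.)

No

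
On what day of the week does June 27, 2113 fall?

Tuesday

January 1, 2113 is a Sunday.
Jan 1, 2113 → Feb 1, 2113: 31 days (January has 31).
Feb 1, 2113 → Mar 1, 2113: 28 days (February has 28).
Mar 1, 2113 → Apr 1, 2113: 31 days (March has 31).
Apr 1, 2113 → May 1, 2113: 30 days (April has 30).
May 1, 2113 → Jun 1, 2113: 31 days (May has 31).
Jun 1, 2113 → Jun 27, 2113: 26 days.
Total: 177 days.
177 mod 7 = 2, so Sunday + 2 = Tuesday.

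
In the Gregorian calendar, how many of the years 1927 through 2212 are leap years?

70

Multiples of 4 in [1927,2212]: 72.
Of those, multiples of 100: 3 (not leap unless ÷400).
Multiples of 400: 1.
Leap years = 72 − 3 + 1 = 70.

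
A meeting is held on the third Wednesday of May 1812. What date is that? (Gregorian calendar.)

May 20, 1812

May 1, 1812 is a Friday.
The first Wednesday is therefore May 6 (5 days later).
The third Wednesday is 6 + 2×7 = May 20.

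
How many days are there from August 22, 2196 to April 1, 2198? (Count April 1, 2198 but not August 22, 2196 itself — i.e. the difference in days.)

587

Aug 22, 2196 → Aug 22, 2197: 365 days.
Aug 22, 2197 → Sep 22, 2197: 31 days (August has 31).
Sep 22, 2197 → Oct 22, 2197: 30 days (September has 30).
Oct 22, 2197 → Nov 22, 2197: 31 days (October has 31).
Nov 22, 2197 → Dec 22, 2197: 30 days (November has 30).
Dec 22, 2197 → Jan 22, 2198: 31 days (December has 31).
Jan 22, 2198 → Feb 22, 2198: 31 days (January has 31).
Feb 22, 2198 → Mar 22, 2198: 28 days (February has 28).
Mar 22, 2198 → Apr 1, 2198: 10 days.
Total: 587 days.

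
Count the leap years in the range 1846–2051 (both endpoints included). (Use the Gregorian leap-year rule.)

50

Multiples of 4 in [1846,2051]: 51.
Of those, multiples of 100: 2 (not leap unless ÷400).
Multiples of 400: 1.
Leap years = 51 − 2 + 1 = 50.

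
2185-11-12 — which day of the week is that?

Saturday

Doomsday rule: the anchor day for the 2100s is Sunday. For year 85: 85÷12 = 7 r 1, and 1÷4 = 0, so 7+1+0 = 8.
Sunday + 8 ≡ Monday — that's 2185's doomsday.
In November the doomsday date is Nov 7.
Nov 12 is 5 days after Nov 7; 5 mod 7 = 5, so Monday + 5 = Saturday.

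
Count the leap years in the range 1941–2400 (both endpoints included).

112

Multiples of 4 in [1941,2400]: 115.
Of those, multiples of 100: 5 (not leap unless ÷400).
Multiples of 400: 2.
Leap years = 115 − 5 + 2 = 112.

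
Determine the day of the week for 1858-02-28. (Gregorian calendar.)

Doomsday rule: the anchor day for the 1800s is Friday. For year 58: 58÷12 = 4 r 10, and 10÷4 = 2, so 4+10+2 = 16.
Friday + 16 ≡ Sunday — that's 1858's doomsday.
In February the doomsday date is Feb 28 (1858 is not a leap year).
Feb 28 is the doomsday itself: Sunday.

Sunday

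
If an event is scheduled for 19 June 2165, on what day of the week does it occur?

Doomsday rule: the anchor day for the 2100s is Sunday. For year 65: 65÷12 = 5 r 5, and 5÷4 = 1, so 5+5+1 = 11.
Sunday + 11 ≡ Thursday — that's 2165's doomsday.
In June the doomsday date is Jun 6.
Jun 19 is 13 days after Jun 6; 13 mod 7 = 6, so Thursday + 6 = Wednesday.

Wednesday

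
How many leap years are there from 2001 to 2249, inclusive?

60

Multiples of 4 in [2001,2249]: 62.
Of those, multiples of 100: 2 (not leap unless ÷400).
Multiples of 400: 0.
Leap years = 62 − 2 + 0 = 60.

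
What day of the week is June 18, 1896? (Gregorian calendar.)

Thursday

Doomsday rule: the anchor day for the 1800s is Friday. For year 96: 96÷12 = 8 r 0, and 0÷4 = 0, so 8+0+0 = 8.
Friday + 8 ≡ Saturday — that's 1896's doomsday.
In June the doomsday date is Jun 6.
Jun 18 is 12 days after Jun 6; 12 mod 7 = 5, so Saturday + 5 = Thursday.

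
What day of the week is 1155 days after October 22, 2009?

First find the weekday of Oct 22, 2009. Doomsday rule: the anchor day for the 2000s is Tuesday. For year 09: 9÷12 = 0 r 9, and 9÷4 = 2, so 0+9+2 = 11.
Tuesday + 11 ≡ Saturday — that's 2009's doomsday.
In October the doomsday date is Oct 10.
Oct 22 is 12 days after Oct 10; 12 mod 7 = 5, so Saturday + 5 = Thursday.
1155 mod 7 = 0, so 1155 days after a Thursday is Thursday + 0 = Thursday.

Thursday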